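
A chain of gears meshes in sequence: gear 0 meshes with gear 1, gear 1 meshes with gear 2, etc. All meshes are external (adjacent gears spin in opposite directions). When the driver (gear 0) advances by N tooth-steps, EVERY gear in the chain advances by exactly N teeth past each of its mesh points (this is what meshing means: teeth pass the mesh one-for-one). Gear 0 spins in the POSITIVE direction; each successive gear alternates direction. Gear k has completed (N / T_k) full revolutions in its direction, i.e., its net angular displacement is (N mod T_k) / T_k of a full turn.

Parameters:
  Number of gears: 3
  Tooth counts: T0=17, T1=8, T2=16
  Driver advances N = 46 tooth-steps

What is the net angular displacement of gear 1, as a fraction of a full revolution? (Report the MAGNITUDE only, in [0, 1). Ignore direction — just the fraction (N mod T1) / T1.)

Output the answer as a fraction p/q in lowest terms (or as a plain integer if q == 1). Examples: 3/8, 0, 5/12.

Answer: 3/4

Derivation:
Chain of 3 gears, tooth counts: [17, 8, 16]
  gear 0: T0=17, direction=positive, advance = 46 mod 17 = 12 teeth = 12/17 turn
  gear 1: T1=8, direction=negative, advance = 46 mod 8 = 6 teeth = 6/8 turn
  gear 2: T2=16, direction=positive, advance = 46 mod 16 = 14 teeth = 14/16 turn
Gear 1: 46 mod 8 = 6
Fraction = 6 / 8 = 3/4 (gcd(6,8)=2) = 3/4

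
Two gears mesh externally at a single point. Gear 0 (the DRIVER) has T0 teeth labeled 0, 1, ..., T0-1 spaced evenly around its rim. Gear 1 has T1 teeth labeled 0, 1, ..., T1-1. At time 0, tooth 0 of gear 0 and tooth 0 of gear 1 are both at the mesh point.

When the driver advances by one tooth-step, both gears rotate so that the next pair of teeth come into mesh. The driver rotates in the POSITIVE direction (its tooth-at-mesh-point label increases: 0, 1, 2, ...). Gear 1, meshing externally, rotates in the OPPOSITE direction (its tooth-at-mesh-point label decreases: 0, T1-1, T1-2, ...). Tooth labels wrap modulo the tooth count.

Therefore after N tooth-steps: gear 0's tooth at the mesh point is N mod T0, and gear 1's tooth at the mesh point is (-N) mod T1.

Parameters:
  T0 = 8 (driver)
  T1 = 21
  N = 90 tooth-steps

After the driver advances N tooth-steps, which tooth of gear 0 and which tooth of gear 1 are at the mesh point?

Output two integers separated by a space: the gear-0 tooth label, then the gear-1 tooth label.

Gear 0 (driver, T0=8): tooth at mesh = N mod T0
  90 = 11 * 8 + 2, so 90 mod 8 = 2
  gear 0 tooth = 2
Gear 1 (driven, T1=21): tooth at mesh = (-N) mod T1
  90 = 4 * 21 + 6, so 90 mod 21 = 6
  (-90) mod 21 = (-6) mod 21 = 21 - 6 = 15
Mesh after 90 steps: gear-0 tooth 2 meets gear-1 tooth 15

Answer: 2 15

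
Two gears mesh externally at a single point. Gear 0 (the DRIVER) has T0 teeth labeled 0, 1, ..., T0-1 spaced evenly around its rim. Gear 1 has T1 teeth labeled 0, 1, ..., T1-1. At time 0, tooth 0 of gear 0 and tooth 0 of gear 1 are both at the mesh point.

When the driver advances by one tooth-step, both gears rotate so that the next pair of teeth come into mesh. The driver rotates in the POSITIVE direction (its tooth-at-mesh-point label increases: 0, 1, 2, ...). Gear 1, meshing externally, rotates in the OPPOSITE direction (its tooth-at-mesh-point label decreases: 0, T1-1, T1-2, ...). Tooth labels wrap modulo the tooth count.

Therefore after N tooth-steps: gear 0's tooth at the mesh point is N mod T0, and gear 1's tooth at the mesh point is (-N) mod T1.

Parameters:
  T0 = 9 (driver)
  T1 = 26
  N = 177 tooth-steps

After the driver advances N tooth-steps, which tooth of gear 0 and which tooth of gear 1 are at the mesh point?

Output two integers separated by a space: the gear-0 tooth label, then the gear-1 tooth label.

Gear 0 (driver, T0=9): tooth at mesh = N mod T0
  177 = 19 * 9 + 6, so 177 mod 9 = 6
  gear 0 tooth = 6
Gear 1 (driven, T1=26): tooth at mesh = (-N) mod T1
  177 = 6 * 26 + 21, so 177 mod 26 = 21
  (-177) mod 26 = (-21) mod 26 = 26 - 21 = 5
Mesh after 177 steps: gear-0 tooth 6 meets gear-1 tooth 5

Answer: 6 5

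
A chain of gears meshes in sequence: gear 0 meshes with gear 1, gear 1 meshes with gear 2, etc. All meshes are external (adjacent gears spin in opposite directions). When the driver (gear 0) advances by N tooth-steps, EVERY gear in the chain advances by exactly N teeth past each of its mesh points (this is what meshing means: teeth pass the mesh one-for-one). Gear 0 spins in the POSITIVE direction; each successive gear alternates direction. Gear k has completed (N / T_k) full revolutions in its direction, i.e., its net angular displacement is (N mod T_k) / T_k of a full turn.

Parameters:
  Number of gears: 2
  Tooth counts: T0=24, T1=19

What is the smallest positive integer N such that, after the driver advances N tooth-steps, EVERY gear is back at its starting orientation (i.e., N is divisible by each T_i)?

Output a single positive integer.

Gear k returns to start when N is a multiple of T_k.
All gears at start simultaneously when N is a common multiple of [24, 19]; the smallest such N is lcm(24, 19).
Start: lcm = T0 = 24
Fold in T1=19: gcd(24, 19) = 1; lcm(24, 19) = 24 * 19 / 1 = 456 / 1 = 456
Full cycle length = 456

Answer: 456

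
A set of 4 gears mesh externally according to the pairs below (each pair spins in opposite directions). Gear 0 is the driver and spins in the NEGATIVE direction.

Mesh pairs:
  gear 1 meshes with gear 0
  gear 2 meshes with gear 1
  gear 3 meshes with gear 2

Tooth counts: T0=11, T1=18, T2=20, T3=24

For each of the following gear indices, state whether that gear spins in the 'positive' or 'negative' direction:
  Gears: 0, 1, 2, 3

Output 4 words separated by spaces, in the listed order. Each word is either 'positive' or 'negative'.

Answer: negative positive negative positive

Derivation:
Gear 0 (driver): negative (depth 0)
  gear 1: meshes with gear 0 -> depth 1 -> positive (opposite of gear 0)
  gear 2: meshes with gear 1 -> depth 2 -> negative (opposite of gear 1)
  gear 3: meshes with gear 2 -> depth 3 -> positive (opposite of gear 2)
Queried indices 0, 1, 2, 3 -> negative, positive, negative, positive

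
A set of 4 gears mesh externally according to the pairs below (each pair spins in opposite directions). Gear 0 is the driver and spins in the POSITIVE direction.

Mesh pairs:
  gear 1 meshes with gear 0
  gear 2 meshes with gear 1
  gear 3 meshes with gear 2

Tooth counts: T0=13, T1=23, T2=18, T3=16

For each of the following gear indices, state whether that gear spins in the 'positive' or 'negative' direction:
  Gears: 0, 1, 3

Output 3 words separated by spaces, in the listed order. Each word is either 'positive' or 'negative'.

Answer: positive negative negative

Derivation:
Gear 0 (driver): positive (depth 0)
  gear 1: meshes with gear 0 -> depth 1 -> negative (opposite of gear 0)
  gear 2: meshes with gear 1 -> depth 2 -> positive (opposite of gear 1)
  gear 3: meshes with gear 2 -> depth 3 -> negative (opposite of gear 2)
Queried indices 0, 1, 3 -> positive, negative, negative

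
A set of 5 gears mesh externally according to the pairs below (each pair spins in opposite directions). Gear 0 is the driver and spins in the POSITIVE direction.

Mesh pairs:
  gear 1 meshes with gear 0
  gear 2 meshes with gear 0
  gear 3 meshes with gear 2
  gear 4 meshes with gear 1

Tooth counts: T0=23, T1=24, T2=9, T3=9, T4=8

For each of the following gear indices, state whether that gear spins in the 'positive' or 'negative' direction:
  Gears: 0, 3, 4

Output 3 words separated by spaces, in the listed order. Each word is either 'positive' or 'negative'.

Gear 0 (driver): positive (depth 0)
  gear 1: meshes with gear 0 -> depth 1 -> negative (opposite of gear 0)
  gear 2: meshes with gear 0 -> depth 1 -> negative (opposite of gear 0)
  gear 3: meshes with gear 2 -> depth 2 -> positive (opposite of gear 2)
  gear 4: meshes with gear 1 -> depth 2 -> positive (opposite of gear 1)
Queried indices 0, 3, 4 -> positive, positive, positive

Answer: positive positive positive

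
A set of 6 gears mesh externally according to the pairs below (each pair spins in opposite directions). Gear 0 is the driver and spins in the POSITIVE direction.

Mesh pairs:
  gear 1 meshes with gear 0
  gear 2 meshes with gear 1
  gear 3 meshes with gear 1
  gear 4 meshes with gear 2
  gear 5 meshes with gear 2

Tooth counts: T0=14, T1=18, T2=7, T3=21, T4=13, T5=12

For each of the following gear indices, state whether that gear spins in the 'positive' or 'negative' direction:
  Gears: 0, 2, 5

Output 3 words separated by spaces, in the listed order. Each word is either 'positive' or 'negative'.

Gear 0 (driver): positive (depth 0)
  gear 1: meshes with gear 0 -> depth 1 -> negative (opposite of gear 0)
  gear 2: meshes with gear 1 -> depth 2 -> positive (opposite of gear 1)
  gear 3: meshes with gear 1 -> depth 2 -> positive (opposite of gear 1)
  gear 4: meshes with gear 2 -> depth 3 -> negative (opposite of gear 2)
  gear 5: meshes with gear 2 -> depth 3 -> negative (opposite of gear 2)
Queried indices 0, 2, 5 -> positive, positive, negative

Answer: positive positive negative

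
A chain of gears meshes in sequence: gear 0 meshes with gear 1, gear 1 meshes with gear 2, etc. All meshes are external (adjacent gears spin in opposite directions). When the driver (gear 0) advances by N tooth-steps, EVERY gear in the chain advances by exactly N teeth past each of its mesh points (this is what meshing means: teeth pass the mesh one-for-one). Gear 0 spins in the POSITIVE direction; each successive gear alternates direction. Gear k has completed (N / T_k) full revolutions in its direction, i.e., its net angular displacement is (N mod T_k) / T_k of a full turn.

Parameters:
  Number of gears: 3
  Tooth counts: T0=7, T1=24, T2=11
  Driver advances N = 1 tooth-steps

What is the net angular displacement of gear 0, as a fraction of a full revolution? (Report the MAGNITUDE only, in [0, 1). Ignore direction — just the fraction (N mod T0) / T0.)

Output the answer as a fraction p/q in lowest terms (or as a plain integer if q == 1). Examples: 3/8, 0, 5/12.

Chain of 3 gears, tooth counts: [7, 24, 11]
  gear 0: T0=7, direction=positive, advance = 1 mod 7 = 1 teeth = 1/7 turn
  gear 1: T1=24, direction=negative, advance = 1 mod 24 = 1 teeth = 1/24 turn
  gear 2: T2=11, direction=positive, advance = 1 mod 11 = 1 teeth = 1/11 turn
Gear 0: 1 mod 7 = 1
Fraction = 1 / 7 = 1/7 (gcd(1,7)=1) = 1/7

Answer: 1/7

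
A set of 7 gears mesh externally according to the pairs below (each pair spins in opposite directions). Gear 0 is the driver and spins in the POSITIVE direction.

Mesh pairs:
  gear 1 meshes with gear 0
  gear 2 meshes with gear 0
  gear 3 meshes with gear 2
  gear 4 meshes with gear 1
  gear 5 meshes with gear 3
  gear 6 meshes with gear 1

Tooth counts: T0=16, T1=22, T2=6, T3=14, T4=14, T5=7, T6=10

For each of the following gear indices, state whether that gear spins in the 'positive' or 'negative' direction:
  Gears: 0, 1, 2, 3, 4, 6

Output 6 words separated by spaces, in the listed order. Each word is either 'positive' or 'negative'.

Gear 0 (driver): positive (depth 0)
  gear 1: meshes with gear 0 -> depth 1 -> negative (opposite of gear 0)
  gear 2: meshes with gear 0 -> depth 1 -> negative (opposite of gear 0)
  gear 3: meshes with gear 2 -> depth 2 -> positive (opposite of gear 2)
  gear 4: meshes with gear 1 -> depth 2 -> positive (opposite of gear 1)
  gear 5: meshes with gear 3 -> depth 3 -> negative (opposite of gear 3)
  gear 6: meshes with gear 1 -> depth 2 -> positive (opposite of gear 1)
Queried indices 0, 1, 2, 3, 4, 6 -> positive, negative, negative, positive, positive, positive

Answer: positive negative negative positive positive positive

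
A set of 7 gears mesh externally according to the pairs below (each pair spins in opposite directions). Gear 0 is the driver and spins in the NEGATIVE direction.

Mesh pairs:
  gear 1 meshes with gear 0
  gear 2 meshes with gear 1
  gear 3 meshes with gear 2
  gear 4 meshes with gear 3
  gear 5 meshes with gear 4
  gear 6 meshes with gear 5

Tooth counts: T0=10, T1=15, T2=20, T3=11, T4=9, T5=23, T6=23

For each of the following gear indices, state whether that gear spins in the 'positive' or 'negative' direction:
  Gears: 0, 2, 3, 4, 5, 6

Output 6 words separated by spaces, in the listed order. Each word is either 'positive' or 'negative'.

Answer: negative negative positive negative positive negative

Derivation:
Gear 0 (driver): negative (depth 0)
  gear 1: meshes with gear 0 -> depth 1 -> positive (opposite of gear 0)
  gear 2: meshes with gear 1 -> depth 2 -> negative (opposite of gear 1)
  gear 3: meshes with gear 2 -> depth 3 -> positive (opposite of gear 2)
  gear 4: meshes with gear 3 -> depth 4 -> negative (opposite of gear 3)
  gear 5: meshes with gear 4 -> depth 5 -> positive (opposite of gear 4)
  gear 6: meshes with gear 5 -> depth 6 -> negative (opposite of gear 5)
Queried indices 0, 2, 3, 4, 5, 6 -> negative, negative, positive, negative, positive, negative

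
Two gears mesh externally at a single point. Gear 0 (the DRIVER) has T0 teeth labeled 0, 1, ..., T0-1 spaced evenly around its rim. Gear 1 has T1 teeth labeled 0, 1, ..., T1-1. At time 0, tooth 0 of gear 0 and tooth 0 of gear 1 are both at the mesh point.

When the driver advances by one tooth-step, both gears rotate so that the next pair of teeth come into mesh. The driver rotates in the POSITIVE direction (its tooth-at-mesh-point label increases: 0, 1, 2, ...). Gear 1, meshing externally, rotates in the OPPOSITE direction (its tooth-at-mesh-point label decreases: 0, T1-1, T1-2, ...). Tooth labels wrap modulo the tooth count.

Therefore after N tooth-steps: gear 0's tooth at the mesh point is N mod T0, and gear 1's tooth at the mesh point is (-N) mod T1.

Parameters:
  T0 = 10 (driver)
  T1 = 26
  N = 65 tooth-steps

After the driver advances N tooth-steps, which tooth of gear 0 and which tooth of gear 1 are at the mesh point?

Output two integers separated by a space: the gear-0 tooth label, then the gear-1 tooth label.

Gear 0 (driver, T0=10): tooth at mesh = N mod T0
  65 = 6 * 10 + 5, so 65 mod 10 = 5
  gear 0 tooth = 5
Gear 1 (driven, T1=26): tooth at mesh = (-N) mod T1
  65 = 2 * 26 + 13, so 65 mod 26 = 13
  (-65) mod 26 = (-13) mod 26 = 26 - 13 = 13
Mesh after 65 steps: gear-0 tooth 5 meets gear-1 tooth 13

Answer: 5 13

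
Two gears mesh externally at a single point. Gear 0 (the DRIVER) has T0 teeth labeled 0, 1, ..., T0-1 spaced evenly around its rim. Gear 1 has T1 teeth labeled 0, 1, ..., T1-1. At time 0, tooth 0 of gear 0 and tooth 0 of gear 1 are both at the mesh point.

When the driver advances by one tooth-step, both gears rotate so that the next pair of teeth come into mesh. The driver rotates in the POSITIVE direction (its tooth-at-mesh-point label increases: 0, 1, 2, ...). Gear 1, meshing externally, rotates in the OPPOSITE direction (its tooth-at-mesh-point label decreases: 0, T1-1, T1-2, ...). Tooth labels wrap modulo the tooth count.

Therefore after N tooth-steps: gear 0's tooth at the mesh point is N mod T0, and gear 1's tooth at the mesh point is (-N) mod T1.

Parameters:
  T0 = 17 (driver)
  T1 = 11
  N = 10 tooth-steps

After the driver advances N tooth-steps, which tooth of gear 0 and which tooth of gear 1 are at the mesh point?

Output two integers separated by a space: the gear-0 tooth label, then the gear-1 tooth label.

Answer: 10 1

Derivation:
Gear 0 (driver, T0=17): tooth at mesh = N mod T0
  10 = 0 * 17 + 10, so 10 mod 17 = 10
  gear 0 tooth = 10
Gear 1 (driven, T1=11): tooth at mesh = (-N) mod T1
  10 = 0 * 11 + 10, so 10 mod 11 = 10
  (-10) mod 11 = (-10) mod 11 = 11 - 10 = 1
Mesh after 10 steps: gear-0 tooth 10 meets gear-1 tooth 1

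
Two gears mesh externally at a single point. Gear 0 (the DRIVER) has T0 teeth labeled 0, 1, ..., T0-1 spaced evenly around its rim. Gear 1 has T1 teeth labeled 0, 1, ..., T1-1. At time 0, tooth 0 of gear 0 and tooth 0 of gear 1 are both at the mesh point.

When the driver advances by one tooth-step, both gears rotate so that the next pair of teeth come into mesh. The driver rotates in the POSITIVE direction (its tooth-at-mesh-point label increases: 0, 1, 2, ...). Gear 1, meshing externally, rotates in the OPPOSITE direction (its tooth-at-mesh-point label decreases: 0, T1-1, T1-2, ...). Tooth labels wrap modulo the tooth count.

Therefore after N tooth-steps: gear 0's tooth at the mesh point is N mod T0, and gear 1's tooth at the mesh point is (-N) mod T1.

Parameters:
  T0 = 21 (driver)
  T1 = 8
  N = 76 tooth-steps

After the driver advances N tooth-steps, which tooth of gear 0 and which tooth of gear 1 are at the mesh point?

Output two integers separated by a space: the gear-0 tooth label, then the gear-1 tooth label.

Answer: 13 4

Derivation:
Gear 0 (driver, T0=21): tooth at mesh = N mod T0
  76 = 3 * 21 + 13, so 76 mod 21 = 13
  gear 0 tooth = 13
Gear 1 (driven, T1=8): tooth at mesh = (-N) mod T1
  76 = 9 * 8 + 4, so 76 mod 8 = 4
  (-76) mod 8 = (-4) mod 8 = 8 - 4 = 4
Mesh after 76 steps: gear-0 tooth 13 meets gear-1 tooth 4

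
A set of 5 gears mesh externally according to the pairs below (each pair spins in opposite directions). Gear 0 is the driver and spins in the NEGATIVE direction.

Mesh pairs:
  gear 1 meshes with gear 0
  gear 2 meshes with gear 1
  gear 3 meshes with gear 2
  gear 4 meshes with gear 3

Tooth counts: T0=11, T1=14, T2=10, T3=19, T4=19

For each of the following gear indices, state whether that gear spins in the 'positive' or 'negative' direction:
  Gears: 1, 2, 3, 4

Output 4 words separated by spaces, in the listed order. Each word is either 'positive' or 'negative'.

Gear 0 (driver): negative (depth 0)
  gear 1: meshes with gear 0 -> depth 1 -> positive (opposite of gear 0)
  gear 2: meshes with gear 1 -> depth 2 -> negative (opposite of gear 1)
  gear 3: meshes with gear 2 -> depth 3 -> positive (opposite of gear 2)
  gear 4: meshes with gear 3 -> depth 4 -> negative (opposite of gear 3)
Queried indices 1, 2, 3, 4 -> positive, negative, positive, negative

Answer: positive negative positive negative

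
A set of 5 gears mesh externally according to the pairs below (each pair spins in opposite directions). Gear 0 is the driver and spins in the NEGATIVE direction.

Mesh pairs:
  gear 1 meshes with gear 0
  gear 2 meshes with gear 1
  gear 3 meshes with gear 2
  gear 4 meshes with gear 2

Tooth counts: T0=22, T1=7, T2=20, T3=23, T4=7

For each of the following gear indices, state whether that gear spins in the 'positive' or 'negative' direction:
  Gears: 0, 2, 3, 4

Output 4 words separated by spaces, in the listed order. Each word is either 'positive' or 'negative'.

Answer: negative negative positive positive

Derivation:
Gear 0 (driver): negative (depth 0)
  gear 1: meshes with gear 0 -> depth 1 -> positive (opposite of gear 0)
  gear 2: meshes with gear 1 -> depth 2 -> negative (opposite of gear 1)
  gear 3: meshes with gear 2 -> depth 3 -> positive (opposite of gear 2)
  gear 4: meshes with gear 2 -> depth 3 -> positive (opposite of gear 2)
Queried indices 0, 2, 3, 4 -> negative, negative, positive, positive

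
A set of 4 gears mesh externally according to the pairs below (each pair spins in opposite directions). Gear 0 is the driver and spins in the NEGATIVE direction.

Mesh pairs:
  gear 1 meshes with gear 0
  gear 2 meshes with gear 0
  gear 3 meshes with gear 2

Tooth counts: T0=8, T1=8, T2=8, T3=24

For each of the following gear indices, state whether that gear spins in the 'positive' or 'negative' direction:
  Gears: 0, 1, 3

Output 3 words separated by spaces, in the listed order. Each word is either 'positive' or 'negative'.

Answer: negative positive negative

Derivation:
Gear 0 (driver): negative (depth 0)
  gear 1: meshes with gear 0 -> depth 1 -> positive (opposite of gear 0)
  gear 2: meshes with gear 0 -> depth 1 -> positive (opposite of gear 0)
  gear 3: meshes with gear 2 -> depth 2 -> negative (opposite of gear 2)
Queried indices 0, 1, 3 -> negative, positive, negative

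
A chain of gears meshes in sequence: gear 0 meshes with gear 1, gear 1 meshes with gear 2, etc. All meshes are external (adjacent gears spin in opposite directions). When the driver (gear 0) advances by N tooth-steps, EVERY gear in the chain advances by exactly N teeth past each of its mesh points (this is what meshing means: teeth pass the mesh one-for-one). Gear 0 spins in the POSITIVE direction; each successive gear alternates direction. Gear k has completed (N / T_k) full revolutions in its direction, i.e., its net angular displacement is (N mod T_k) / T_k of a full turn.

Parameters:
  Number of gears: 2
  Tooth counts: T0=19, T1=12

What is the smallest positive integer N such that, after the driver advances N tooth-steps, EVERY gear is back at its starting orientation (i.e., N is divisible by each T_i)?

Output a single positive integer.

Gear k returns to start when N is a multiple of T_k.
All gears at start simultaneously when N is a common multiple of [19, 12]; the smallest such N is lcm(19, 12).
Start: lcm = T0 = 19
Fold in T1=12: gcd(19, 12) = 1; lcm(19, 12) = 19 * 12 / 1 = 228 / 1 = 228
Full cycle length = 228

Answer: 228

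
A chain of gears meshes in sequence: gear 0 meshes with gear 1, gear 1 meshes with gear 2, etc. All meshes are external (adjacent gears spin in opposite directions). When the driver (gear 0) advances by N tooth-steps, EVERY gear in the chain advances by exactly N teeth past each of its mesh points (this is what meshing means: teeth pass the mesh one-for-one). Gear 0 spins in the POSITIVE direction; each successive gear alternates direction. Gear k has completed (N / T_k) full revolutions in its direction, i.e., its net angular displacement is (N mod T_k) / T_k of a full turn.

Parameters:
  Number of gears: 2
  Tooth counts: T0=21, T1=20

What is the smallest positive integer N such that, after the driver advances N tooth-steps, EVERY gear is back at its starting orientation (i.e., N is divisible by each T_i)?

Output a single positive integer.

Answer: 420

Derivation:
Gear k returns to start when N is a multiple of T_k.
All gears at start simultaneously when N is a common multiple of [21, 20]; the smallest such N is lcm(21, 20).
Start: lcm = T0 = 21
Fold in T1=20: gcd(21, 20) = 1; lcm(21, 20) = 21 * 20 / 1 = 420 / 1 = 420
Full cycle length = 420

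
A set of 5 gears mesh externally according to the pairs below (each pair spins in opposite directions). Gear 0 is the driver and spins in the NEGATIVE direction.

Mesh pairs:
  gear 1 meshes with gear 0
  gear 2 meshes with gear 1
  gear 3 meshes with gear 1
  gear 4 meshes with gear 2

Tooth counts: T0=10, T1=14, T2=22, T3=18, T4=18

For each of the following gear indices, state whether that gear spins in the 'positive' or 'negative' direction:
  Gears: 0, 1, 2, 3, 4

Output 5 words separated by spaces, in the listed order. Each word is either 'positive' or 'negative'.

Gear 0 (driver): negative (depth 0)
  gear 1: meshes with gear 0 -> depth 1 -> positive (opposite of gear 0)
  gear 2: meshes with gear 1 -> depth 2 -> negative (opposite of gear 1)
  gear 3: meshes with gear 1 -> depth 2 -> negative (opposite of gear 1)
  gear 4: meshes with gear 2 -> depth 3 -> positive (opposite of gear 2)
Queried indices 0, 1, 2, 3, 4 -> negative, positive, negative, negative, positive

Answer: negative positive negative negative positive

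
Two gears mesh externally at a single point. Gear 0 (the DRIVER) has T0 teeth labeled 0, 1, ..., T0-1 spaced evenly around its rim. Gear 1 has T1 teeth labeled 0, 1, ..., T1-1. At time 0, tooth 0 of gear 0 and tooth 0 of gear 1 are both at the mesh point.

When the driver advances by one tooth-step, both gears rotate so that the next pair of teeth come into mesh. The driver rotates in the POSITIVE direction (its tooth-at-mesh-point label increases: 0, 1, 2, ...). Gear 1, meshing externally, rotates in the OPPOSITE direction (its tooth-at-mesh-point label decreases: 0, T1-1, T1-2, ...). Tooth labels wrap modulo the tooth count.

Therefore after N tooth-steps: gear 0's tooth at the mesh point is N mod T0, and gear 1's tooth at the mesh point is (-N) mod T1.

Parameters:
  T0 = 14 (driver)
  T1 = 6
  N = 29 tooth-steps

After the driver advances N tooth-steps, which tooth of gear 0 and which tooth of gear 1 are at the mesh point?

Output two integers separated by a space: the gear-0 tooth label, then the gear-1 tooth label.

Answer: 1 1

Derivation:
Gear 0 (driver, T0=14): tooth at mesh = N mod T0
  29 = 2 * 14 + 1, so 29 mod 14 = 1
  gear 0 tooth = 1
Gear 1 (driven, T1=6): tooth at mesh = (-N) mod T1
  29 = 4 * 6 + 5, so 29 mod 6 = 5
  (-29) mod 6 = (-5) mod 6 = 6 - 5 = 1
Mesh after 29 steps: gear-0 tooth 1 meets gear-1 tooth 1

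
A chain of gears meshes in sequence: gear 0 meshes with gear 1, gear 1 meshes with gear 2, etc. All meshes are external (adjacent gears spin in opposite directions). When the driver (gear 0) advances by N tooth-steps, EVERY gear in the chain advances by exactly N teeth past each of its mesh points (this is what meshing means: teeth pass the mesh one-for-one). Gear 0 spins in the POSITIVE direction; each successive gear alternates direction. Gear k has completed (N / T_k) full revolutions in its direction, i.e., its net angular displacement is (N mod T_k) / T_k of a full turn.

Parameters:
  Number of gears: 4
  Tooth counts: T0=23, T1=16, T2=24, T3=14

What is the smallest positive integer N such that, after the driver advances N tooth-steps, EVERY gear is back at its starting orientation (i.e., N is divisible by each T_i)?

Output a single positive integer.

Answer: 7728

Derivation:
Gear k returns to start when N is a multiple of T_k.
All gears at start simultaneously when N is a common multiple of [23, 16, 24, 14]; the smallest such N is lcm(23, 16, 24, 14).
Start: lcm = T0 = 23
Fold in T1=16: gcd(23, 16) = 1; lcm(23, 16) = 23 * 16 / 1 = 368 / 1 = 368
Fold in T2=24: gcd(368, 24) = 8; lcm(368, 24) = 368 * 24 / 8 = 8832 / 8 = 1104
Fold in T3=14: gcd(1104, 14) = 2; lcm(1104, 14) = 1104 * 14 / 2 = 15456 / 2 = 7728
Full cycle length = 7728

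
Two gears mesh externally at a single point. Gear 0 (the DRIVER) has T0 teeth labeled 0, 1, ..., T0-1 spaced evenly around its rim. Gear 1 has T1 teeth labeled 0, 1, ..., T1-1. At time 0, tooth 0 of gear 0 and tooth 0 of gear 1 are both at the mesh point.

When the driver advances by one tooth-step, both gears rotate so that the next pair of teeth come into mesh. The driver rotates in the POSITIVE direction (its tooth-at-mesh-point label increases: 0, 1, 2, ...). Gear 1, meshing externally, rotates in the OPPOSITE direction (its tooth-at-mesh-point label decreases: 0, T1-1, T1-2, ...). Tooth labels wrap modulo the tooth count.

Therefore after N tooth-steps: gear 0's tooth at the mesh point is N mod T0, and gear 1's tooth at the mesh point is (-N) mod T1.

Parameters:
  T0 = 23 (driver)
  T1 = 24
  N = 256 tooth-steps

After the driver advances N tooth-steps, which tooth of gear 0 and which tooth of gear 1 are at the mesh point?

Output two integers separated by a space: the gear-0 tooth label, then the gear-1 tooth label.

Answer: 3 8

Derivation:
Gear 0 (driver, T0=23): tooth at mesh = N mod T0
  256 = 11 * 23 + 3, so 256 mod 23 = 3
  gear 0 tooth = 3
Gear 1 (driven, T1=24): tooth at mesh = (-N) mod T1
  256 = 10 * 24 + 16, so 256 mod 24 = 16
  (-256) mod 24 = (-16) mod 24 = 24 - 16 = 8
Mesh after 256 steps: gear-0 tooth 3 meets gear-1 tooth 8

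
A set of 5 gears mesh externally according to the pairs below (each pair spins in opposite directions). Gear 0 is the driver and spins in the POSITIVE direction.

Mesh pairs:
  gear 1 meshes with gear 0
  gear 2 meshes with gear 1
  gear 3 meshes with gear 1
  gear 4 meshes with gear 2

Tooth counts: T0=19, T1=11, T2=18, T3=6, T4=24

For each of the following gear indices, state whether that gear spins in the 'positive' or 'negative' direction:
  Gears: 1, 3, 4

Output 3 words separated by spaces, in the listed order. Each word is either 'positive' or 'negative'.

Gear 0 (driver): positive (depth 0)
  gear 1: meshes with gear 0 -> depth 1 -> negative (opposite of gear 0)
  gear 2: meshes with gear 1 -> depth 2 -> positive (opposite of gear 1)
  gear 3: meshes with gear 1 -> depth 2 -> positive (opposite of gear 1)
  gear 4: meshes with gear 2 -> depth 3 -> negative (opposite of gear 2)
Queried indices 1, 3, 4 -> negative, positive, negative

Answer: negative positive negative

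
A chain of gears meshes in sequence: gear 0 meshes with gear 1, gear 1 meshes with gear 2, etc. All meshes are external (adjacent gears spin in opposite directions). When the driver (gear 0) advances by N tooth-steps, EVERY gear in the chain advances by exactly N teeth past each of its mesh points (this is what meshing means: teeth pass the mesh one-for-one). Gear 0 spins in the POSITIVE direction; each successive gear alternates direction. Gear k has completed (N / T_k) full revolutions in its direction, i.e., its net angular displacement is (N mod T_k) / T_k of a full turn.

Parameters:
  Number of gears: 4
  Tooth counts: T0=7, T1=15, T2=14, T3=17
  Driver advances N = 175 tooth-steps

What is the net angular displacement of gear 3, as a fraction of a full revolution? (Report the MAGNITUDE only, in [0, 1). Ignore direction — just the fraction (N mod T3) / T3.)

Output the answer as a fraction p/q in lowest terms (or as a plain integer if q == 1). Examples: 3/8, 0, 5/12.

Chain of 4 gears, tooth counts: [7, 15, 14, 17]
  gear 0: T0=7, direction=positive, advance = 175 mod 7 = 0 teeth = 0/7 turn
  gear 1: T1=15, direction=negative, advance = 175 mod 15 = 10 teeth = 10/15 turn
  gear 2: T2=14, direction=positive, advance = 175 mod 14 = 7 teeth = 7/14 turn
  gear 3: T3=17, direction=negative, advance = 175 mod 17 = 5 teeth = 5/17 turn
Gear 3: 175 mod 17 = 5
Fraction = 5 / 17 = 5/17 (gcd(5,17)=1) = 5/17

Answer: 5/17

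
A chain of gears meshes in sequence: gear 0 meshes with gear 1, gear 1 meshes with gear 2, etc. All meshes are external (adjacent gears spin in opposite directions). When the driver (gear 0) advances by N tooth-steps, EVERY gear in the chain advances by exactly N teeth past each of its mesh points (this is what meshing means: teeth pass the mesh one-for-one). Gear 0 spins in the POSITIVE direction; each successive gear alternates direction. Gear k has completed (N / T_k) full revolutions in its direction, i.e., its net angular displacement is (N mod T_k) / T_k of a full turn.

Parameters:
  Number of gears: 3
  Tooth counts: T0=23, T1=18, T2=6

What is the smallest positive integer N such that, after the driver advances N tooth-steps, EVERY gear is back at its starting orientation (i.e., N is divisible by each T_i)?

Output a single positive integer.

Gear k returns to start when N is a multiple of T_k.
All gears at start simultaneously when N is a common multiple of [23, 18, 6]; the smallest such N is lcm(23, 18, 6).
Start: lcm = T0 = 23
Fold in T1=18: gcd(23, 18) = 1; lcm(23, 18) = 23 * 18 / 1 = 414 / 1 = 414
Fold in T2=6: gcd(414, 6) = 6; lcm(414, 6) = 414 * 6 / 6 = 2484 / 6 = 414
Full cycle length = 414

Answer: 414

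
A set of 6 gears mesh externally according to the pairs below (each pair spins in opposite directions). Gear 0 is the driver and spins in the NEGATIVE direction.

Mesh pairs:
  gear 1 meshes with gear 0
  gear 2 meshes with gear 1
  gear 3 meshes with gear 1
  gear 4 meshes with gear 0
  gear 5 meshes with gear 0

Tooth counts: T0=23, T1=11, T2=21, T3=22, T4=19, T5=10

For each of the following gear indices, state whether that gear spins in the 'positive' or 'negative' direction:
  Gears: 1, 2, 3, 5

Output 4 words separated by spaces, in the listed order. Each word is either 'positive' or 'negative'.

Gear 0 (driver): negative (depth 0)
  gear 1: meshes with gear 0 -> depth 1 -> positive (opposite of gear 0)
  gear 2: meshes with gear 1 -> depth 2 -> negative (opposite of gear 1)
  gear 3: meshes with gear 1 -> depth 2 -> negative (opposite of gear 1)
  gear 4: meshes with gear 0 -> depth 1 -> positive (opposite of gear 0)
  gear 5: meshes with gear 0 -> depth 1 -> positive (opposite of gear 0)
Queried indices 1, 2, 3, 5 -> positive, negative, negative, positive

Answer: positive negative negative positive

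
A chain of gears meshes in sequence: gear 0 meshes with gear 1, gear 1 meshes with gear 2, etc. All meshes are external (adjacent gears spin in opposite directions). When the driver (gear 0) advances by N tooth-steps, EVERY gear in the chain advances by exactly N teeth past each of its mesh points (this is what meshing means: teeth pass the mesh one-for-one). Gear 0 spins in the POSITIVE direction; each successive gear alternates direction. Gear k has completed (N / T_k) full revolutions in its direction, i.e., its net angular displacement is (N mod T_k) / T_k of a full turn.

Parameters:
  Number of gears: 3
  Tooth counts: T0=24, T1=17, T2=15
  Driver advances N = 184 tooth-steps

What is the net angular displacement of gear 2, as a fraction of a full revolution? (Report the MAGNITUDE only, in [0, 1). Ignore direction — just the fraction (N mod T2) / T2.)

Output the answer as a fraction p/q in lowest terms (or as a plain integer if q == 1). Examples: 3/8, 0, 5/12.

Answer: 4/15

Derivation:
Chain of 3 gears, tooth counts: [24, 17, 15]
  gear 0: T0=24, direction=positive, advance = 184 mod 24 = 16 teeth = 16/24 turn
  gear 1: T1=17, direction=negative, advance = 184 mod 17 = 14 teeth = 14/17 turn
  gear 2: T2=15, direction=positive, advance = 184 mod 15 = 4 teeth = 4/15 turn
Gear 2: 184 mod 15 = 4
Fraction = 4 / 15 = 4/15 (gcd(4,15)=1) = 4/15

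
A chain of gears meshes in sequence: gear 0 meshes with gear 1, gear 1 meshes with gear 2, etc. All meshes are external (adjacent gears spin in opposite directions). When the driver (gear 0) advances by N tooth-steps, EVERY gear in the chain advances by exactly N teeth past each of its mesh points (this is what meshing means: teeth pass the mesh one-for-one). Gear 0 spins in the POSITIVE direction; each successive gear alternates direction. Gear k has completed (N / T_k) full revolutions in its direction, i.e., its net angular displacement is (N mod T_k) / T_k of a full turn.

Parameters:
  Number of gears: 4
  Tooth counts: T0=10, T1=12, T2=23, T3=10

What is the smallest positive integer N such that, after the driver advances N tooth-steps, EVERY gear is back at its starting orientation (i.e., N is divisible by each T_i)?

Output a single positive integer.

Gear k returns to start when N is a multiple of T_k.
All gears at start simultaneously when N is a common multiple of [10, 12, 23, 10]; the smallest such N is lcm(10, 12, 23, 10).
Start: lcm = T0 = 10
Fold in T1=12: gcd(10, 12) = 2; lcm(10, 12) = 10 * 12 / 2 = 120 / 2 = 60
Fold in T2=23: gcd(60, 23) = 1; lcm(60, 23) = 60 * 23 / 1 = 1380 / 1 = 1380
Fold in T3=10: gcd(1380, 10) = 10; lcm(1380, 10) = 1380 * 10 / 10 = 13800 / 10 = 1380
Full cycle length = 1380

Answer: 1380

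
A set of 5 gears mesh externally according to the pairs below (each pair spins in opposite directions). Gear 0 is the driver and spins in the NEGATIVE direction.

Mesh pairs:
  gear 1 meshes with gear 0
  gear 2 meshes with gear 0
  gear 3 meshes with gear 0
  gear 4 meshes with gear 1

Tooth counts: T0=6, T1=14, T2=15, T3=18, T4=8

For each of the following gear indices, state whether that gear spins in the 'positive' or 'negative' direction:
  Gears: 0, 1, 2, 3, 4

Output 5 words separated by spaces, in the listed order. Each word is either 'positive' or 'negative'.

Gear 0 (driver): negative (depth 0)
  gear 1: meshes with gear 0 -> depth 1 -> positive (opposite of gear 0)
  gear 2: meshes with gear 0 -> depth 1 -> positive (opposite of gear 0)
  gear 3: meshes with gear 0 -> depth 1 -> positive (opposite of gear 0)
  gear 4: meshes with gear 1 -> depth 2 -> negative (opposite of gear 1)
Queried indices 0, 1, 2, 3, 4 -> negative, positive, positive, positive, negative

Answer: negative positive positive positive negative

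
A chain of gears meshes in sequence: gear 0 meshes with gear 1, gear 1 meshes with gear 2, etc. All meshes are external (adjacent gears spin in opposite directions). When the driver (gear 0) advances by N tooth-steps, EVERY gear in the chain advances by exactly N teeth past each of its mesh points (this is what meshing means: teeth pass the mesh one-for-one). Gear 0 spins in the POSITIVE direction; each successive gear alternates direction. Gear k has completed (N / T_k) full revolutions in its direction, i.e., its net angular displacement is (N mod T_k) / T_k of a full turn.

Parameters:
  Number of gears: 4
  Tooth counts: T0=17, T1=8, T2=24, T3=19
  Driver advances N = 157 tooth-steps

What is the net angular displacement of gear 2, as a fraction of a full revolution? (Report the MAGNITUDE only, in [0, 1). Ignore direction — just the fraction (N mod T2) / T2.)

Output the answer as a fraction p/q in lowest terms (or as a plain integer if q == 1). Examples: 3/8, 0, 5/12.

Chain of 4 gears, tooth counts: [17, 8, 24, 19]
  gear 0: T0=17, direction=positive, advance = 157 mod 17 = 4 teeth = 4/17 turn
  gear 1: T1=8, direction=negative, advance = 157 mod 8 = 5 teeth = 5/8 turn
  gear 2: T2=24, direction=positive, advance = 157 mod 24 = 13 teeth = 13/24 turn
  gear 3: T3=19, direction=negative, advance = 157 mod 19 = 5 teeth = 5/19 turn
Gear 2: 157 mod 24 = 13
Fraction = 13 / 24 = 13/24 (gcd(13,24)=1) = 13/24

Answer: 13/24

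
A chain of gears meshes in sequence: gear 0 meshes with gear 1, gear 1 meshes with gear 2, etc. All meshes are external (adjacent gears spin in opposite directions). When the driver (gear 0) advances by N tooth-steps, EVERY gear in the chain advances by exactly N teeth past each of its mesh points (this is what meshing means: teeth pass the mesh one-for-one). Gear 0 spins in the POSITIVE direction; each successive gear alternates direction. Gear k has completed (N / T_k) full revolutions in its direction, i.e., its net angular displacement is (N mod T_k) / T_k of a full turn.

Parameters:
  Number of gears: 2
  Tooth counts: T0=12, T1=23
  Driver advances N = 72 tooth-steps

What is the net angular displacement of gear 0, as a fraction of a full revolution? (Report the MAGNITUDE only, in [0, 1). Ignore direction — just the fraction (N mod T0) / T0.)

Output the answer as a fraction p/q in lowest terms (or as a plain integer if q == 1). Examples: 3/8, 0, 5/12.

Answer: 0

Derivation:
Chain of 2 gears, tooth counts: [12, 23]
  gear 0: T0=12, direction=positive, advance = 72 mod 12 = 0 teeth = 0/12 turn
  gear 1: T1=23, direction=negative, advance = 72 mod 23 = 3 teeth = 3/23 turn
Gear 0: 72 mod 12 = 0
Fraction = 0 / 12 = 0/1 (gcd(0,12)=12) = 0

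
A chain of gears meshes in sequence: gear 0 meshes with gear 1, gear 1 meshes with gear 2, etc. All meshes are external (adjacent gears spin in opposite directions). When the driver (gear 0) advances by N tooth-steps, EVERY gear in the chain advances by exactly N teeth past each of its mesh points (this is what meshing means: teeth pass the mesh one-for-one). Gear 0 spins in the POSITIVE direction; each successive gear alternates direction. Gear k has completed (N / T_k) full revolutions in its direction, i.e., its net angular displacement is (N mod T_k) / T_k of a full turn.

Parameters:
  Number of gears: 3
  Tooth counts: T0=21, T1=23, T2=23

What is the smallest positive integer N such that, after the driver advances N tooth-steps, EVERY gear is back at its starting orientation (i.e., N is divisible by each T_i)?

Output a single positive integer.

Answer: 483

Derivation:
Gear k returns to start when N is a multiple of T_k.
All gears at start simultaneously when N is a common multiple of [21, 23, 23]; the smallest such N is lcm(21, 23, 23).
Start: lcm = T0 = 21
Fold in T1=23: gcd(21, 23) = 1; lcm(21, 23) = 21 * 23 / 1 = 483 / 1 = 483
Fold in T2=23: gcd(483, 23) = 23; lcm(483, 23) = 483 * 23 / 23 = 11109 / 23 = 483
Full cycle length = 483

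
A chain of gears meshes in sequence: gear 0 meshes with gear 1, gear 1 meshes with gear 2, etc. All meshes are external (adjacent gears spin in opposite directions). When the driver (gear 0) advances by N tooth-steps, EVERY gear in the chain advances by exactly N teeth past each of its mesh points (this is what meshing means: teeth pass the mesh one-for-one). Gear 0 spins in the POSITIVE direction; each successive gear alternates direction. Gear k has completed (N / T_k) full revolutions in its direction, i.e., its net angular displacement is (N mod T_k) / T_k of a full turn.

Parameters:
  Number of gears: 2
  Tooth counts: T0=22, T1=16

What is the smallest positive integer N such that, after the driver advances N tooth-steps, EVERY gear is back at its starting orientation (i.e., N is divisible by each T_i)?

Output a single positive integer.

Answer: 176

Derivation:
Gear k returns to start when N is a multiple of T_k.
All gears at start simultaneously when N is a common multiple of [22, 16]; the smallest such N is lcm(22, 16).
Start: lcm = T0 = 22
Fold in T1=16: gcd(22, 16) = 2; lcm(22, 16) = 22 * 16 / 2 = 352 / 2 = 176
Full cycle length = 176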